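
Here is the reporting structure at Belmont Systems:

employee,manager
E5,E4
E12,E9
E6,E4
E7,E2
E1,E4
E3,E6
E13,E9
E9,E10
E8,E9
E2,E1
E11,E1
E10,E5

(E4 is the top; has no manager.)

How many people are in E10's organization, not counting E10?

4

E10 directly manages E9. Under E9: E8, E12, E13 (3). That's 4 in total.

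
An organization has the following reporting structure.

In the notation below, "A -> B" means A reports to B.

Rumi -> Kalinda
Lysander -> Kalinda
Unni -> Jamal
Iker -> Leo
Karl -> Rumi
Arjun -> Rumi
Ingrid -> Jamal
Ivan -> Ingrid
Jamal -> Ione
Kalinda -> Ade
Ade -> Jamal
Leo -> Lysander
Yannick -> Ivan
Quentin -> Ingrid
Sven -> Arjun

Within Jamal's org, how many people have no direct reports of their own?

The people in Jamal's organization with no one reporting to them are Unni, Quentin, Yannick, Sven, Karl, Iker. That is 6.

6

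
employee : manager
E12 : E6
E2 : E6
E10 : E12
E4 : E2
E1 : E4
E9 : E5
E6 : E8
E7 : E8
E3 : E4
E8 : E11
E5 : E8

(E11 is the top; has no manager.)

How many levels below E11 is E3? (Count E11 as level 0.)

5

Chain from E3 up to E11: E3 → E4 → E2 → E6 → E8 → E11. That is 5 steps up, so E3 is 5 levels below E11.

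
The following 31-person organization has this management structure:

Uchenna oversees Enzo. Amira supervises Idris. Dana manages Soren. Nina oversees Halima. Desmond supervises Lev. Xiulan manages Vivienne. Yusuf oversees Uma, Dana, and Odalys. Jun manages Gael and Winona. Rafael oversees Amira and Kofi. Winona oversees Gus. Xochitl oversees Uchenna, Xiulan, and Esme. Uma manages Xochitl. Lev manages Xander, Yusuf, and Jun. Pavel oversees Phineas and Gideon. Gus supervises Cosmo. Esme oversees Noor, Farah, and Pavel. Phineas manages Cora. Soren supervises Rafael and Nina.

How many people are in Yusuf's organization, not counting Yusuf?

Yusuf directly manages Uma, Dana, Odalys. Under Uma: Xochitl, Uchenna, Enzo, Esme, Farah, Pavel, Gideon, Phineas, Cora, Noor, Xiulan, Vivienne (12). Under Dana: Soren, Nina, Halima, Rafael, Kofi, Amira, Idris (7). Odalys has no reports. So Yusuf's organization is 3 direct reports plus everyone under them: 13 + 8 + 1 = 22.

22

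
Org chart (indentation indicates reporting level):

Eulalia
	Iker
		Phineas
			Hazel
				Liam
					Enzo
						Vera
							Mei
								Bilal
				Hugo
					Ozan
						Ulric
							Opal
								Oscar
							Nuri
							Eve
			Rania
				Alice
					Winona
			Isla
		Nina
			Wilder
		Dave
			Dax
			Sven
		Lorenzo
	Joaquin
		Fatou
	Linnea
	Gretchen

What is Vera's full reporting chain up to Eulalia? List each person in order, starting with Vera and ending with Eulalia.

Vera -> Enzo -> Liam -> Hazel -> Phineas -> Iker -> Eulalia

Vera reports to Enzo. Enzo reports to Liam. Liam reports to Hazel. Hazel reports to Phineas. Phineas reports to Iker. Iker reports to Eulalia. Eulalia is at the top.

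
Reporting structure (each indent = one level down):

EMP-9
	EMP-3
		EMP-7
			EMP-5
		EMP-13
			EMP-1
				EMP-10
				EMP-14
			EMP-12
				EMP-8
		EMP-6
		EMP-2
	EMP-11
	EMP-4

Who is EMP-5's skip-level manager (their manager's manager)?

EMP-3

EMP-5 reports to EMP-7, and EMP-7 reports to EMP-3. So EMP-5's skip-level manager is EMP-3.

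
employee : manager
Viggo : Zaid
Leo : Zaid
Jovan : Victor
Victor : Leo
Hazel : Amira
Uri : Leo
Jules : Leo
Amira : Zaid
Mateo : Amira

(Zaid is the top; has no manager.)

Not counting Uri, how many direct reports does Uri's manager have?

Uri reports to Leo. Leo's other direct reports are Victor, Jules — 2 peers.

2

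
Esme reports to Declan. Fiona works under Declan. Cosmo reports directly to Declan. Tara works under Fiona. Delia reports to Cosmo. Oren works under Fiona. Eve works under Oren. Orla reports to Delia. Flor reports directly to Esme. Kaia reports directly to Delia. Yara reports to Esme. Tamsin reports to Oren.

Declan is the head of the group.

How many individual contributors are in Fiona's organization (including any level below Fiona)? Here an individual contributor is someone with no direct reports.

The people in Fiona's organization with no one reporting to them are Tamsin, Eve, Tara. That is 3.

3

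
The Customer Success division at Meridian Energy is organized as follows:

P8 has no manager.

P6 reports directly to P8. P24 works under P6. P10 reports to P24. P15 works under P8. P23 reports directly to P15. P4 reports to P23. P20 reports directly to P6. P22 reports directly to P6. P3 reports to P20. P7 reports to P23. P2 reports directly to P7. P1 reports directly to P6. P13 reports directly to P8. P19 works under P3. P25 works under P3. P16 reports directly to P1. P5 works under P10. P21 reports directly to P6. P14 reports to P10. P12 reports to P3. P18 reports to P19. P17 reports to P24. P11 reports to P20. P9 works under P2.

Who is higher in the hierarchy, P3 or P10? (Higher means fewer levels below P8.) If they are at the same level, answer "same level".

Both P3 and P10 are 3 levels below P8.

same level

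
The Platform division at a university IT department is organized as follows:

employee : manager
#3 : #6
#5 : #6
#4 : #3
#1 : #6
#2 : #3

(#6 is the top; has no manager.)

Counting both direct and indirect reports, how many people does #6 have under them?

#6 directly manages #3, #1, #5. Under #3: #2, #4 (2). #1 has no reports. #5 has no reports. So #6's organization is 3 direct reports plus everyone under them: 3 + 1 + 1 = 5.

5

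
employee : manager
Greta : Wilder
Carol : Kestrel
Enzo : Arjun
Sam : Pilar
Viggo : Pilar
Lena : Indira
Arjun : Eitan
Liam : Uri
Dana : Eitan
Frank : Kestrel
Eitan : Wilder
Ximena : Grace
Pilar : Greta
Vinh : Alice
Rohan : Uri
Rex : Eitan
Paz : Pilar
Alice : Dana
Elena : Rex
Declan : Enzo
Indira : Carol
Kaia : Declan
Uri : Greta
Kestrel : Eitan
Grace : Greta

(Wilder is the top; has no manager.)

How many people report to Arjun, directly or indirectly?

3

Arjun directly manages Enzo. Under Enzo: Declan, Kaia (2). That's 3 in total.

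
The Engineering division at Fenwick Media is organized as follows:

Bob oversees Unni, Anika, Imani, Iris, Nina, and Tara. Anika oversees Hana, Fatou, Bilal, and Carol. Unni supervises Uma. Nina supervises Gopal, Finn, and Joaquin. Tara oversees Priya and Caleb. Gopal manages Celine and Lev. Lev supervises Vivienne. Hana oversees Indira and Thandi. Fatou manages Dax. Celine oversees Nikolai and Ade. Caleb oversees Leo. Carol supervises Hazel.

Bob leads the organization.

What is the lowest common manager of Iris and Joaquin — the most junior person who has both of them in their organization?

Bob

Iris's chain of managers is Bob. Joaquin's chain of managers is Nina, Bob. The first manager that appears in both chains is Bob.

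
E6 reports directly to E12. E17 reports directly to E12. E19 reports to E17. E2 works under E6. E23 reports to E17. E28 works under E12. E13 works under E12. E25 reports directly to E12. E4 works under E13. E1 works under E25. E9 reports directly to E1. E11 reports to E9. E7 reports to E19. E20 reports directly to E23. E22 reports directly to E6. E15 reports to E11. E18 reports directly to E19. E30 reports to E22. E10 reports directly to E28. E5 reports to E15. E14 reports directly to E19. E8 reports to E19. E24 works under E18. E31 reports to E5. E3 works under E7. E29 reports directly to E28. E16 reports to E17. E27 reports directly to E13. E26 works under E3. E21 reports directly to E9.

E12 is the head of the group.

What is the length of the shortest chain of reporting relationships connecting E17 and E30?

4

E17 is 1 level below E12, and E30 is 3 levels below E12 (their lowest common manager). The shortest path runs up from E17 to E12 and back down to E30: 1 + 3 = 4 links.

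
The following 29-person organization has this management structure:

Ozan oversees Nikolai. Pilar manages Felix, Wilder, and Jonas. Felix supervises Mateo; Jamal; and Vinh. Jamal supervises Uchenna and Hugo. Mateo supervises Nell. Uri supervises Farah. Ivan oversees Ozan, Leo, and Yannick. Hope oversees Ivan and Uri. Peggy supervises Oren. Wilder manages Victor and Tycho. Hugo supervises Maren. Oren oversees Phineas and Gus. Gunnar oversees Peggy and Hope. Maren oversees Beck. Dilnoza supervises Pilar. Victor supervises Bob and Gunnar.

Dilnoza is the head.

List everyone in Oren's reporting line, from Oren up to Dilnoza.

Oren -> Peggy -> Gunnar -> Victor -> Wilder -> Pilar -> Dilnoza

Oren reports to Peggy. Peggy reports to Gunnar. Gunnar reports to Victor. Victor reports to Wilder. Wilder reports to Pilar. Pilar reports to Dilnoza. Dilnoza is at the top.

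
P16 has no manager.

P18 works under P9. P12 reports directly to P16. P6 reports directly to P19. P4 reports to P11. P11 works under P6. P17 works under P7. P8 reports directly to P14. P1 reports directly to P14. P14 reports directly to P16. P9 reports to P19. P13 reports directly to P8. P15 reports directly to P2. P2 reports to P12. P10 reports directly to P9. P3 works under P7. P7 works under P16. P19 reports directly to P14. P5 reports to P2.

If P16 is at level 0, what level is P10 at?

4

Chain from P10 up to P16: P10 → P9 → P19 → P14 → P16. That is 4 steps up, so P10 is 4 levels below P16.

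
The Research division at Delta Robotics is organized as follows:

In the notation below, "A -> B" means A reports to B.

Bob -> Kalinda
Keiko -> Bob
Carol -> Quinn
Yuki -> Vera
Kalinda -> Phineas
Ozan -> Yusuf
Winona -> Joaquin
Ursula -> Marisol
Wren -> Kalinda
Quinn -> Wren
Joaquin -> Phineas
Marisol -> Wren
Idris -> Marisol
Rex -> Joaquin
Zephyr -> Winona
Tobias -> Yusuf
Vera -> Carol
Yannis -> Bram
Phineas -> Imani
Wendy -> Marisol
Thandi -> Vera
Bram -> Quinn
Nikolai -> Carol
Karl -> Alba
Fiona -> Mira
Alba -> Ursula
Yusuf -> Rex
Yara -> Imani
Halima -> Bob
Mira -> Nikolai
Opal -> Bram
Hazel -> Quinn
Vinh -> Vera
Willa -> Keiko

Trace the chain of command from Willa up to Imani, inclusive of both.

Willa -> Keiko -> Bob -> Kalinda -> Phineas -> Imani

Willa reports to Keiko. Keiko reports to Bob. Bob reports to Kalinda. Kalinda reports to Phineas. Phineas reports to Imani. Imani is at the top.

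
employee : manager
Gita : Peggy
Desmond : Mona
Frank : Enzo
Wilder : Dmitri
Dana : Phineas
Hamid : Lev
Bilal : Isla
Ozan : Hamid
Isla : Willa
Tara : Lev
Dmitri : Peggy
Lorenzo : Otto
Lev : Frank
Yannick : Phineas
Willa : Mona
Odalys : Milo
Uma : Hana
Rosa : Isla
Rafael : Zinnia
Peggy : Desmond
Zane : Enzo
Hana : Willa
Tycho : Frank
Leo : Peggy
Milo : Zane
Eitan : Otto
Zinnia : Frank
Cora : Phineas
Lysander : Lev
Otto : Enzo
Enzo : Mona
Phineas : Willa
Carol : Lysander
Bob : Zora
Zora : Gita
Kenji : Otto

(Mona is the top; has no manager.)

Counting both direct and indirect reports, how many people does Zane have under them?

2

Zane directly manages Milo. Under Milo: Odalys (1). That's 2 in total.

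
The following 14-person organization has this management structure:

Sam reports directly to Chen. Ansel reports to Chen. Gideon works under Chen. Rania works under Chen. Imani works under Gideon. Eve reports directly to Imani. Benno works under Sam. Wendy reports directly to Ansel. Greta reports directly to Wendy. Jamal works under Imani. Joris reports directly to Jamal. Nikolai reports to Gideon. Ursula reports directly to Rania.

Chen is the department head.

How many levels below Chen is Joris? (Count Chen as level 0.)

Chain from Joris up to Chen: Joris → Jamal → Imani → Gideon → Chen. That is 4 steps up, so Joris is 4 levels below Chen.

4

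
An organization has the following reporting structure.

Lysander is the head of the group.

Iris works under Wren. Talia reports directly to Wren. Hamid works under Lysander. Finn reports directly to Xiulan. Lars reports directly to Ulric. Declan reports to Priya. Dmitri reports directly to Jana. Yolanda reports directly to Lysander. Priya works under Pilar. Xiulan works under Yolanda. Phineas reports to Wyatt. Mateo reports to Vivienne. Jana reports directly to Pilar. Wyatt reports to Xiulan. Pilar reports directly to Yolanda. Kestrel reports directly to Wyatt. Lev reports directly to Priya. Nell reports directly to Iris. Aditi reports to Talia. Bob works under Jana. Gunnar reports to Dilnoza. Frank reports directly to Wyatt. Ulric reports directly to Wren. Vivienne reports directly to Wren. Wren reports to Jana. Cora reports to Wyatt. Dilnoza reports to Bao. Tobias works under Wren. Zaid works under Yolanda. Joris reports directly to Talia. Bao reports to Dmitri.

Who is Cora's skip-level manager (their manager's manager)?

Xiulan

Cora reports to Wyatt, and Wyatt reports to Xiulan. So Cora's skip-level manager is Xiulan.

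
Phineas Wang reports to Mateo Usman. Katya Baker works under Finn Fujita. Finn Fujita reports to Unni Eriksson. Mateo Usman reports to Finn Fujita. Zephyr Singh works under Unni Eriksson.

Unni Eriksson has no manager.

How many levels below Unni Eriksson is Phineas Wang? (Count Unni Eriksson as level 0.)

Chain from Phineas Wang up to Unni Eriksson: Phineas Wang → Mateo Usman → Finn Fujita → Unni Eriksson. That is 3 steps up, so Phineas Wang is 3 levels below Unni Eriksson.

3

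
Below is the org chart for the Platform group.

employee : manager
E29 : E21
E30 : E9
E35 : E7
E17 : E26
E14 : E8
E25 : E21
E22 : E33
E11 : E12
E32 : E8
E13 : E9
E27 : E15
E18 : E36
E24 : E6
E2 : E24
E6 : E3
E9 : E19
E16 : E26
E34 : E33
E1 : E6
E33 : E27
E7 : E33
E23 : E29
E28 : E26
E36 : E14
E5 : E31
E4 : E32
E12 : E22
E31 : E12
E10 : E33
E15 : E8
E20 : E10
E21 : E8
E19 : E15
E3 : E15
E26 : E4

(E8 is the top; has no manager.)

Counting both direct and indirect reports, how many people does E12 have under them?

E12 directly manages E31, E11. Under E31: E5 (1). E11 has no reports. So E12's organization is 2 direct reports plus everyone under them: 2 + 1 = 3.

3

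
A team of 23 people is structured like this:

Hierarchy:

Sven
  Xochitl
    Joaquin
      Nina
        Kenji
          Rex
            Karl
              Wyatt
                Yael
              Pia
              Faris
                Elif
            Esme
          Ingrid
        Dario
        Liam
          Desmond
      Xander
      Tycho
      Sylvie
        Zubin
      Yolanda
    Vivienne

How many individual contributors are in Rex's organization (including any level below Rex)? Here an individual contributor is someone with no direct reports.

The people in Rex's organization with no one reporting to them are Esme, Elif, Pia, Yael. That is 4.

4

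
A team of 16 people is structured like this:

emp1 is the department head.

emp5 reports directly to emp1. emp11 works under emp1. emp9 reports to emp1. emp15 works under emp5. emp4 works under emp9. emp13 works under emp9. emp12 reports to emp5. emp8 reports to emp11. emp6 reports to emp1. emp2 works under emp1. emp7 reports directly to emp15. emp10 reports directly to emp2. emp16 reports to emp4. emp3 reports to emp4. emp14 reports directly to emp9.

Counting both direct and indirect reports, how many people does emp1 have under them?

15

emp1 directly manages emp5, emp11, emp9, emp6, emp2. Under emp5: emp12, emp15, emp7 (3). Under emp11: emp8 (1). Under emp9: emp14, emp13, emp4, emp3, emp16 (5). emp6 has no reports. Under emp2: emp10 (1). So emp1's organization is 5 direct reports plus everyone under them: 4 + 2 + 6 + 1 + 2 = 15.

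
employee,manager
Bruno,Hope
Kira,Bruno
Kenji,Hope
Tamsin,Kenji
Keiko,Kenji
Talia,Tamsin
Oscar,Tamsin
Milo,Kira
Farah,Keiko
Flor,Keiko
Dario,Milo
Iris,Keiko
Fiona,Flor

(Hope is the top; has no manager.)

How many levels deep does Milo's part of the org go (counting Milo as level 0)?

1

The longest chain under Milo runs Milo → Dario, which is 1 level below Milo.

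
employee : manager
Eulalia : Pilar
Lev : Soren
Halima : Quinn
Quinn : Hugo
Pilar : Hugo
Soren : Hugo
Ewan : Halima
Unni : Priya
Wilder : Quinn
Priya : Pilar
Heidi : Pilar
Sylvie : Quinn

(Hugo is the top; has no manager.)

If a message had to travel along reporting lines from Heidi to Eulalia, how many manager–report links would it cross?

2

Heidi is 1 level below Pilar, and Eulalia is 1 level below Pilar (their lowest common manager). The shortest path runs up from Heidi to Pilar and back down to Eulalia: 1 + 1 = 2 links.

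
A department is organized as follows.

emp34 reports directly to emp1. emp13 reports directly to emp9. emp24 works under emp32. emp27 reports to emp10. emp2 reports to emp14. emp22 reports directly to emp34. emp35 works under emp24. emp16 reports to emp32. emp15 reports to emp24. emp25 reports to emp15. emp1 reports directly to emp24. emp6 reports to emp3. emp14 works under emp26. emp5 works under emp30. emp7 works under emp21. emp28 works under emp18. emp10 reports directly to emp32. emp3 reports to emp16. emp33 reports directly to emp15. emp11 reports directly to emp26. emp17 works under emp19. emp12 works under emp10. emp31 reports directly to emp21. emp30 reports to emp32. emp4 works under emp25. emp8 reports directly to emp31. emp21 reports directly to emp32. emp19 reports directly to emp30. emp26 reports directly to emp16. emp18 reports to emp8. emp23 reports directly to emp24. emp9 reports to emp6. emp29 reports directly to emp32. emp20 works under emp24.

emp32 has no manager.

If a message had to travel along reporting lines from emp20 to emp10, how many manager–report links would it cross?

emp20 is 2 levels below emp32, and emp10 is 1 level below emp32 (their lowest common manager). The shortest path runs up from emp20 to emp32 and back down to emp10: 2 + 1 = 3 links.

3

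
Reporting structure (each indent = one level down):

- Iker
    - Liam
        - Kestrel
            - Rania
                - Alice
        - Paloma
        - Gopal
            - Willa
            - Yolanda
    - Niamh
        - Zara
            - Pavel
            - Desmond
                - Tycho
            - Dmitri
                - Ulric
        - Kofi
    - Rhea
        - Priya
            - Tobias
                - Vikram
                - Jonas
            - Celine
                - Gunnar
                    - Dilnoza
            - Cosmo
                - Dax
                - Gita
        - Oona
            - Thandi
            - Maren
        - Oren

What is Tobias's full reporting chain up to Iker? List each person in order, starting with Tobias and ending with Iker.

Tobias reports to Priya. Priya reports to Rhea. Rhea reports to Iker. Iker is at the top.

Tobias -> Priya -> Rhea -> Iker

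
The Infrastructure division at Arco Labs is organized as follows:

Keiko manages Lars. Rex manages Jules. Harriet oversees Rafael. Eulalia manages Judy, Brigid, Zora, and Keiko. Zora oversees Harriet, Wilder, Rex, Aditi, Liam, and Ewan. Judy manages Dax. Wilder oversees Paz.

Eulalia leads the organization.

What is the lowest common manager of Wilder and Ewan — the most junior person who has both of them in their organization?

Zora

Wilder's chain of managers is Zora, Eulalia. Ewan's chain of managers is Zora, Eulalia. The first manager that appears in both chains is Zora.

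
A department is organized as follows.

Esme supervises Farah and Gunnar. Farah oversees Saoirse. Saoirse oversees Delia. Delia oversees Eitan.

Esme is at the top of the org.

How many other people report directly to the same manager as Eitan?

0

Eitan reports to Delia, and Delia has no other direct reports. Eitan has 0 peers.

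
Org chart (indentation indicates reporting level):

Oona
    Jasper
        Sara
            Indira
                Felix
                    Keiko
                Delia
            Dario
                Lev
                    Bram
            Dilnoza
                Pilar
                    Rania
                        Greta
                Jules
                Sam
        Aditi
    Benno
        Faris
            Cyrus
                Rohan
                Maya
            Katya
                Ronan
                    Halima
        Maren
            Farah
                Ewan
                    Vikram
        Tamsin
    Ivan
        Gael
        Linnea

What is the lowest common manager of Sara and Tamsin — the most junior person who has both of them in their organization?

Oona

Sara's chain of managers is Jasper, Oona. Tamsin's chain of managers is Benno, Oona. The first manager that appears in both chains is Oona.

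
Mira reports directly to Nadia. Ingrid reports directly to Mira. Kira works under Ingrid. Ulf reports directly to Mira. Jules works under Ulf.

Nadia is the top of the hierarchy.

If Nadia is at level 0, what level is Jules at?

3

Chain from Jules up to Nadia: Jules → Ulf → Mira → Nadia. That is 3 steps up, so Jules is 3 levels below Nadia.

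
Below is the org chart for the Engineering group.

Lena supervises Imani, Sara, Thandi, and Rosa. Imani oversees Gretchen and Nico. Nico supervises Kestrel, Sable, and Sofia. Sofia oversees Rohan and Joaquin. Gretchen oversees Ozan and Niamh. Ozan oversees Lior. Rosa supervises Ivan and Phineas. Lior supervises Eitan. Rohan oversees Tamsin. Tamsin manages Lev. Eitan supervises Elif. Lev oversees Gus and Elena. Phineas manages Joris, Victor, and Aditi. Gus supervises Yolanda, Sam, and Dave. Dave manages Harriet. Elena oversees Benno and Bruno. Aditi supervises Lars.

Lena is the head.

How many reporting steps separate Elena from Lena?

Chain from Elena up to Lena: Elena → Lev → Tamsin → Rohan → Sofia → Nico → Imani → Lena. That is 7 steps up, so Elena is 7 levels below Lena.

7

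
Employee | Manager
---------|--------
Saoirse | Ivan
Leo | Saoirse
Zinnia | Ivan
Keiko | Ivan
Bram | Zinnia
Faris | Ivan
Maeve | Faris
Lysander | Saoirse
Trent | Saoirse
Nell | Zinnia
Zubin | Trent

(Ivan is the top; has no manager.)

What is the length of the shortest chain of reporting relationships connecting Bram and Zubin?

5

Bram is 2 levels below Ivan, and Zubin is 3 levels below Ivan (their lowest common manager). The shortest path runs up from Bram to Ivan and back down to Zubin: 2 + 3 = 5 links.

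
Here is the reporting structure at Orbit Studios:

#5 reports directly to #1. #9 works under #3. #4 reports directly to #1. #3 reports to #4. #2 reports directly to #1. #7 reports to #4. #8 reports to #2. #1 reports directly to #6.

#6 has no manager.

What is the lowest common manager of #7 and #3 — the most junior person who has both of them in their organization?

#7's chain of managers is #4, #1, #6. #3's chain of managers is #4, #1, #6. The first manager that appears in both chains is #4.

#4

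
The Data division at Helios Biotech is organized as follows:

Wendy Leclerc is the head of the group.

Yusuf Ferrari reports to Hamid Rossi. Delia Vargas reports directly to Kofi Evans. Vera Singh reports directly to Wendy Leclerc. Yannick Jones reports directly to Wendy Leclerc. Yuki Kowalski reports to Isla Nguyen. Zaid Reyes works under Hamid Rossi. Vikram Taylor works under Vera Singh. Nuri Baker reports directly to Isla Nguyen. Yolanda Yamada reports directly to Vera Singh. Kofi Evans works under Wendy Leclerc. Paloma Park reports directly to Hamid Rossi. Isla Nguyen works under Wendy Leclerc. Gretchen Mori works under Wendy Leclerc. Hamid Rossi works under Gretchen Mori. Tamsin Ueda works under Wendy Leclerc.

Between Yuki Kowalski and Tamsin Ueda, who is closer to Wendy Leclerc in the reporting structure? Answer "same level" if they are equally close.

Yuki Kowalski is 2 levels below Wendy Leclerc; Tamsin Ueda is 1. Tamsin Ueda is higher.

Tamsin Ueda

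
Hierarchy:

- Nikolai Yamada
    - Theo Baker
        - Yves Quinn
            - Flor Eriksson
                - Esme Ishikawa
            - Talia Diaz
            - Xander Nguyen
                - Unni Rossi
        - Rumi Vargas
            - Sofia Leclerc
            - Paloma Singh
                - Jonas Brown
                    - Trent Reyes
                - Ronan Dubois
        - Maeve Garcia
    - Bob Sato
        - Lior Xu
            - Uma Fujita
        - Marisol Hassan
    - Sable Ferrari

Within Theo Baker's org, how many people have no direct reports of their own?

7

The people in Theo Baker's organization with no one reporting to them are Maeve Garcia, Ronan Dubois, Trent Reyes, Sofia Leclerc, Unni Rossi, Talia Diaz, Esme Ishikawa. That is 7.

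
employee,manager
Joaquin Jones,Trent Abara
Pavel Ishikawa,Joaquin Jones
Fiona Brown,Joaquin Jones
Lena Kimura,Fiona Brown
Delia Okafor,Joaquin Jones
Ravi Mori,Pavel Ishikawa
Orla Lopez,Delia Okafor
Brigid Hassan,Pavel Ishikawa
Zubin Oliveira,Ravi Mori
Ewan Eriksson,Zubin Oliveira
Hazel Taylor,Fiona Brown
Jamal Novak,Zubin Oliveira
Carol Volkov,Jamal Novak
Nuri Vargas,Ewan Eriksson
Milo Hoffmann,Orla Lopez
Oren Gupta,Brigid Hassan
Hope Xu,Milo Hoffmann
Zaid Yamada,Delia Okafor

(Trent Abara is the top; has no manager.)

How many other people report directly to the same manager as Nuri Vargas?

Nuri Vargas reports to Ewan Eriksson, and Ewan Eriksson has no other direct reports. Nuri Vargas has 0 peers.

0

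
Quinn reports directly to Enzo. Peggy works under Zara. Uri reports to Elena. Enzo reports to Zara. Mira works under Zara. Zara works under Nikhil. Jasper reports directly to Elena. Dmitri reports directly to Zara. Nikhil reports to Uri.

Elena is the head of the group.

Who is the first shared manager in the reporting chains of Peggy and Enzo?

Zara

Peggy's chain of managers is Zara, Nikhil, Uri, Elena. Enzo's chain of managers is Zara, Nikhil, Uri, Elena. The first manager that appears in both chains is Zara.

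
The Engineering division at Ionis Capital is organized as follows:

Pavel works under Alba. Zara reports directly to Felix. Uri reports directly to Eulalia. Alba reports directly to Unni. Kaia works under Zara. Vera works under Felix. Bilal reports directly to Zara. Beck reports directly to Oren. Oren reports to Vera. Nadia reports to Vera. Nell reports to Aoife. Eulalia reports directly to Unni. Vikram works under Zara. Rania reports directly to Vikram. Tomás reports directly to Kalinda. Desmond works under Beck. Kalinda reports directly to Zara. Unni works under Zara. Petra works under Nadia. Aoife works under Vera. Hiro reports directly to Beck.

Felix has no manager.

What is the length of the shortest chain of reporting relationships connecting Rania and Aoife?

5

Rania is 3 levels below Felix, and Aoife is 2 levels below Felix (their lowest common manager). The shortest path runs up from Rania to Felix and back down to Aoife: 3 + 2 = 5 links.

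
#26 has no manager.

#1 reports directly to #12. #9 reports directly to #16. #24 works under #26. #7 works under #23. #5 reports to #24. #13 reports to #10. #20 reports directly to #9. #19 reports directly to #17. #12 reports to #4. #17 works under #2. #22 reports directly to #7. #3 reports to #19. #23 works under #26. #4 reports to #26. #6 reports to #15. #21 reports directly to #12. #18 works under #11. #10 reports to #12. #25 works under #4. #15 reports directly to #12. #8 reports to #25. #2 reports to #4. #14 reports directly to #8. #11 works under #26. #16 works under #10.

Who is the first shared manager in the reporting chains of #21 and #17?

#4

#21's chain of managers is #12, #4, #26. #17's chain of managers is #2, #4, #26. The first manager that appears in both chains is #4.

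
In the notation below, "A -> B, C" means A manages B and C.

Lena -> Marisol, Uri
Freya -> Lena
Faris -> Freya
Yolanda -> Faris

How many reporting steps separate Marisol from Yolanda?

Chain from Marisol up to Yolanda: Marisol → Lena → Freya → Faris → Yolanda. That is 4 steps up, so Marisol is 4 levels below Yolanda.

4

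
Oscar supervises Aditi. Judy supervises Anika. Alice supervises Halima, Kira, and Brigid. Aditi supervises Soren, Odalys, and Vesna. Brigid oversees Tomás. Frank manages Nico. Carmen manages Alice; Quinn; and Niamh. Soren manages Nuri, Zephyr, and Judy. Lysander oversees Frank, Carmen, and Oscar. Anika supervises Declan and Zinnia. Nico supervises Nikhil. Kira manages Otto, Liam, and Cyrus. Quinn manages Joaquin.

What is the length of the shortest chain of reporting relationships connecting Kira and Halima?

2

Kira is 1 level below Alice, and Halima is 1 level below Alice (their lowest common manager). The shortest path runs up from Kira to Alice and back down to Halima: 1 + 1 = 2 links.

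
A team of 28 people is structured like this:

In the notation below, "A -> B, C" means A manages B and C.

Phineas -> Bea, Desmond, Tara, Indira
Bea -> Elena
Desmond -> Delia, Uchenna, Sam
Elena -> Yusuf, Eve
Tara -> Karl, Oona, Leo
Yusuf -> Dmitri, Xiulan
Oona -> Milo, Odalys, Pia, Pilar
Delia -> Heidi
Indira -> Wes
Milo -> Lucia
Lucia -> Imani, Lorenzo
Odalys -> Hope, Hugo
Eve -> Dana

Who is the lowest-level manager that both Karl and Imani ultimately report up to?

Karl's chain of managers is Tara, Phineas. Imani's chain of managers is Lucia, Milo, Oona, Tara, Phineas. The first manager that appears in both chains is Tara.

Tara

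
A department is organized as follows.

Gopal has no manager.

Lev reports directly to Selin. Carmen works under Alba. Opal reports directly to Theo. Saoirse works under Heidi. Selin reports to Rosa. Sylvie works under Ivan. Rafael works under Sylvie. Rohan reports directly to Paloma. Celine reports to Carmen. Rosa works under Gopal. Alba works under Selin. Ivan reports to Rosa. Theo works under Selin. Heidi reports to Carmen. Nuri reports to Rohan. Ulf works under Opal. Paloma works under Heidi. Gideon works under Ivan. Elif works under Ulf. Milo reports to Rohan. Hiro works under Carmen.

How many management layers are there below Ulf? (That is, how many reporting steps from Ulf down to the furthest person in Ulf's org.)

1

The longest chain under Ulf runs Ulf → Elif, which is 1 level below Ulf.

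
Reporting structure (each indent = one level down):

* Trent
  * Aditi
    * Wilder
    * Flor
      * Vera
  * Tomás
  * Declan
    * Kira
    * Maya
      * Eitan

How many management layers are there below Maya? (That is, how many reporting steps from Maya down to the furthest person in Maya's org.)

1

The longest chain under Maya runs Maya → Eitan, which is 1 level below Maya.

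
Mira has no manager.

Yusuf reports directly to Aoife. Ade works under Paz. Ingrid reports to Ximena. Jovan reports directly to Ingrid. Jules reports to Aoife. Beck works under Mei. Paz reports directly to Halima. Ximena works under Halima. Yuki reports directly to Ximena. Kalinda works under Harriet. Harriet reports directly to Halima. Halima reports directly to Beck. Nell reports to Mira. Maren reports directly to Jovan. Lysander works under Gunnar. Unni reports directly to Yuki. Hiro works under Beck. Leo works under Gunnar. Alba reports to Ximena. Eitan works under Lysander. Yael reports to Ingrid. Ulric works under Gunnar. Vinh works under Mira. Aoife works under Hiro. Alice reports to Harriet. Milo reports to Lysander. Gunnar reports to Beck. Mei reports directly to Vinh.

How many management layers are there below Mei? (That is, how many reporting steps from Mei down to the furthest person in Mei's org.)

6

The longest chain under Mei runs Mei → Beck → Halima → Ximena → Ingrid → Jovan → Maren, which is 6 levels below Mei.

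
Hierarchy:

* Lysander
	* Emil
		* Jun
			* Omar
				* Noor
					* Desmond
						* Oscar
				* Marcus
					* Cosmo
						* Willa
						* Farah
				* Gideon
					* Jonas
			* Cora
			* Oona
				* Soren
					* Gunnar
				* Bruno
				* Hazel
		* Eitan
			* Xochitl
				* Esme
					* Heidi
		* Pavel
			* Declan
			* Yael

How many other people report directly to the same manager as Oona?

2

Oona reports to Jun. Jun's other direct reports are Omar, Cora — 2 peers.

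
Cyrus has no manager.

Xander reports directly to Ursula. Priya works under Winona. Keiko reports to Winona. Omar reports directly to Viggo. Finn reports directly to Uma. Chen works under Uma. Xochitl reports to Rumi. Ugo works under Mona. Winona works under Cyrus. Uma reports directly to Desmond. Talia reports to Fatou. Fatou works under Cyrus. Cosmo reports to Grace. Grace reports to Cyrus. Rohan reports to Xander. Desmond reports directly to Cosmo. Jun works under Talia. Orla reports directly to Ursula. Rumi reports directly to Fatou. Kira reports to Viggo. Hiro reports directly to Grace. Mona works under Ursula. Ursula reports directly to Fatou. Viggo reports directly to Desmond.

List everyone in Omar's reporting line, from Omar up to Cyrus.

Omar -> Viggo -> Desmond -> Cosmo -> Grace -> Cyrus

Omar reports to Viggo. Viggo reports to Desmond. Desmond reports to Cosmo. Cosmo reports to Grace. Grace reports to Cyrus. Cyrus is at the top.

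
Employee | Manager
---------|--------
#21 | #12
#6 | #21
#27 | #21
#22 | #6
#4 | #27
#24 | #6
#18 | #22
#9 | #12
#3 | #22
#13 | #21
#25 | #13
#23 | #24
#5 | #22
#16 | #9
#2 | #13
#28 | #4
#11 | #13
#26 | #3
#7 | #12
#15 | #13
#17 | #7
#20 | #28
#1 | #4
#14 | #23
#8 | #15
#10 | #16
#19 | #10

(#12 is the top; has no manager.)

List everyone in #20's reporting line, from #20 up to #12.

#20 reports to #28. #28 reports to #4. #4 reports to #27. #27 reports to #21. #21 reports to #12. #12 is at the top.

#20 -> #28 -> #4 -> #27 -> #21 -> #12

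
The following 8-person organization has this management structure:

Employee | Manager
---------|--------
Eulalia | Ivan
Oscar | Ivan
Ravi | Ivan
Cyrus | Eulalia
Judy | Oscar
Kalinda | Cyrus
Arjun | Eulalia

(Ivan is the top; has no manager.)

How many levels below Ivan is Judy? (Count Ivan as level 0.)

2

Chain from Judy up to Ivan: Judy → Oscar → Ivan. That is 2 steps up, so Judy is 2 levels below Ivan.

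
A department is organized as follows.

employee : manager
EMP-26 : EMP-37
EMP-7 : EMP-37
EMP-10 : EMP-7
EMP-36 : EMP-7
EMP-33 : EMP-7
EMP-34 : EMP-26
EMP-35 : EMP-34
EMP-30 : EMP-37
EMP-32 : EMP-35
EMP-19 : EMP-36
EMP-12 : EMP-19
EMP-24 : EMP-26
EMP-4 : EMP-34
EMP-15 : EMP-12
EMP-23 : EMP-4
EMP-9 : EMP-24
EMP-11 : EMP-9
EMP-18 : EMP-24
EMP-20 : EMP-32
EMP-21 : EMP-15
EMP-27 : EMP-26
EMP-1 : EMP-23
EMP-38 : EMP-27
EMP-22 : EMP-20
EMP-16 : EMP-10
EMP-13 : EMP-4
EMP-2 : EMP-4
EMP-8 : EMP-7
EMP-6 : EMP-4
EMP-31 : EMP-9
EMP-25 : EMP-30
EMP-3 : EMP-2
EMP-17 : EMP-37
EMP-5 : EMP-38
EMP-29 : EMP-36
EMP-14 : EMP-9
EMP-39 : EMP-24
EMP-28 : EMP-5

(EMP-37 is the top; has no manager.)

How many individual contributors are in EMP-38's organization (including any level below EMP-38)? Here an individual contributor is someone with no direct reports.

The only person in EMP-38's organization with no one reporting to them is EMP-28. That is 1.

1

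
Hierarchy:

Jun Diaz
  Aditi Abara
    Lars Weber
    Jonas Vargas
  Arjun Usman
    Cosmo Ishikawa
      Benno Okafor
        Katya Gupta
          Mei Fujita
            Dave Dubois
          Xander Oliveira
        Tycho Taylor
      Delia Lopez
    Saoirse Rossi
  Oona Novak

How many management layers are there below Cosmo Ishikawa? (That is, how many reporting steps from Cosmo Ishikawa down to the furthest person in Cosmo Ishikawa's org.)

The longest chain under Cosmo Ishikawa runs Cosmo Ishikawa → Benno Okafor → Katya Gupta → Mei Fujita → Dave Dubois, which is 4 levels below Cosmo Ishikawa.

4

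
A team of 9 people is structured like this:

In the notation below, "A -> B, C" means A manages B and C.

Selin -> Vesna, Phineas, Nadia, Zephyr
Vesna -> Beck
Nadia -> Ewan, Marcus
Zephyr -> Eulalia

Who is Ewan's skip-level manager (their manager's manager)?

Selin

Ewan reports to Nadia, and Nadia reports to Selin. So Ewan's skip-level manager is Selin.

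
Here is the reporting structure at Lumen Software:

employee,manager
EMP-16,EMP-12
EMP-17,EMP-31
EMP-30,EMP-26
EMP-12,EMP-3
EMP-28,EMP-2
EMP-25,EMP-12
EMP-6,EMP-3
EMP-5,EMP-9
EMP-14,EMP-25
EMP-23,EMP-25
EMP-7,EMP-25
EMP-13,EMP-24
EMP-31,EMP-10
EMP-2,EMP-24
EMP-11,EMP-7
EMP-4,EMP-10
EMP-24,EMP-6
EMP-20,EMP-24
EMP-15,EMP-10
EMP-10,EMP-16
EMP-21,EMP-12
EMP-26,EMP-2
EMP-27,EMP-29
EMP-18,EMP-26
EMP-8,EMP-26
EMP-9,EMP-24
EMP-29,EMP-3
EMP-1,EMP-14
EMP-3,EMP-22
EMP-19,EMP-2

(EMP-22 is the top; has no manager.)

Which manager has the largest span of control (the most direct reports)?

EMP-24

Direct-report counts: EMP-22 has 1; EMP-3 has 3; EMP-29 has 1; EMP-6 has 1; EMP-24 has 4; EMP-9 has 1; EMP-2 has 3; EMP-26 has 3; EMP-12 has 3; EMP-25 has 3; EMP-7 has 1; EMP-14 has 1; EMP-16 has 1; EMP-10 has 3; EMP-31 has 1. The largest is 4, held by EMP-24.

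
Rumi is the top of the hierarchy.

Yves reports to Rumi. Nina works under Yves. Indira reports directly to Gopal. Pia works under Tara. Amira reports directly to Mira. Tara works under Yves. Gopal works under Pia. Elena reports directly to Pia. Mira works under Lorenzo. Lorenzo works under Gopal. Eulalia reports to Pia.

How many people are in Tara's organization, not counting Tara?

Tara directly manages Pia. Under Pia: Eulalia, Elena, Gopal, Indira, Lorenzo, Mira, Amira (7). That's 8 in total.

8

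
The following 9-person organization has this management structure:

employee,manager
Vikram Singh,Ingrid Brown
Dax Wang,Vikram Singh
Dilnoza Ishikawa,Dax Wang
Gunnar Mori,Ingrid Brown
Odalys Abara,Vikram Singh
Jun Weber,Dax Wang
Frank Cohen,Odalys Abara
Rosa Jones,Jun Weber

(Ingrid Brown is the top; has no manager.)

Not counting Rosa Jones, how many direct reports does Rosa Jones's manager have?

0

Rosa Jones reports to Jun Weber, and Jun Weber has no other direct reports. Rosa Jones has 0 peers.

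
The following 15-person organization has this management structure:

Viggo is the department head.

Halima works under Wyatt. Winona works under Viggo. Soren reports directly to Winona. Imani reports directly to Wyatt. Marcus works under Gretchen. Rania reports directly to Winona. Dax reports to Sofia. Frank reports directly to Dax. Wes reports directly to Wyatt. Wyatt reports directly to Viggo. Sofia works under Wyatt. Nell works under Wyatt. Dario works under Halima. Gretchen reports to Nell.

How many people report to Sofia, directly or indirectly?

Sofia directly manages Dax. Under Dax: Frank (1). That's 2 in total.

2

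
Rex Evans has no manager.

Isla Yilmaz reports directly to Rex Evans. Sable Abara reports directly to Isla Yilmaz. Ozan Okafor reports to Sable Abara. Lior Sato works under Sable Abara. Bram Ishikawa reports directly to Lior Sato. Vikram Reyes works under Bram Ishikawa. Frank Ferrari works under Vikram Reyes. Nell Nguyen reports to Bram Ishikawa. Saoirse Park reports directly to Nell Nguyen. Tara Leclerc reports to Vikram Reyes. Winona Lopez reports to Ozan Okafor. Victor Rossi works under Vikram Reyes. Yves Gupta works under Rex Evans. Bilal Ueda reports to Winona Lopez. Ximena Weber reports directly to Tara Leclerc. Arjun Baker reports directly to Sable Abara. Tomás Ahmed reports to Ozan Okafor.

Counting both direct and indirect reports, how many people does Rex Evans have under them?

17

Rex Evans directly manages Isla Yilmaz, Yves Gupta. Under Isla Yilmaz: Sable Abara, Arjun Baker, Lior Sato, Bram Ishikawa, Nell Nguyen, Saoirse Park, Vikram Reyes, Victor Rossi, Tara Leclerc, Ximena Weber, Frank Ferrari, Ozan Okafor, Tomás Ahmed, Winona Lopez, Bilal Ueda (15). Yves Gupta has no reports. So Rex Evans's organization is 2 direct reports plus everyone under them: 16 + 1 = 17.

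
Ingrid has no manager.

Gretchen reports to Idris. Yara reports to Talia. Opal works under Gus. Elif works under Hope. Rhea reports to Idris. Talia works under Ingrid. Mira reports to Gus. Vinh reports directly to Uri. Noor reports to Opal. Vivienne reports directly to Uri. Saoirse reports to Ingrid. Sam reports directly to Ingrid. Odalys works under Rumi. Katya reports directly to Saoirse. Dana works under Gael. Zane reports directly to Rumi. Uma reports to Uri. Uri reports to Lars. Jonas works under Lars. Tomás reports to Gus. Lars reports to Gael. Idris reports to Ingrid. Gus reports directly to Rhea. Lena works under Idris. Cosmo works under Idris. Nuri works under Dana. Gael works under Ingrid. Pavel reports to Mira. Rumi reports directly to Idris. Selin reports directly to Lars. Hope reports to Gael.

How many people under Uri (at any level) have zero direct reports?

3

The people in Uri's organization with no one reporting to them are Vivienne, Vinh, Uma. That is 3.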